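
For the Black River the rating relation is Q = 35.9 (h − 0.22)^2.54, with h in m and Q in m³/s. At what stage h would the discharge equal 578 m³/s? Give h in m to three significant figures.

3.21 m

h − h₀ = (Q/C)^(1/b) = (578/35.9)^(1/2.54) = 2.986 m
h = 0.22 + 2.986 = 3.206 m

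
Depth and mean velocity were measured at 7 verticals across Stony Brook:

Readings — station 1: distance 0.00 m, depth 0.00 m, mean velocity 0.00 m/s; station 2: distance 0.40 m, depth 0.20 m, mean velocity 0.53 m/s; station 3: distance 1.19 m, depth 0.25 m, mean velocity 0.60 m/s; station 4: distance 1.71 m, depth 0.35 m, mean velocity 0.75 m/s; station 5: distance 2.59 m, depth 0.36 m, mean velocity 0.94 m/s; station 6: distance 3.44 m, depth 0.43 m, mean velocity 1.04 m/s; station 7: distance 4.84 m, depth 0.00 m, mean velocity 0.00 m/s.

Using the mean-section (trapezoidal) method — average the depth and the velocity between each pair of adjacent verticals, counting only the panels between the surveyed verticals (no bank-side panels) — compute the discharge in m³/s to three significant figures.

0.969 m³/s

Panel 1-2: Δb = 0.4 m, d̄ = (0.00+0.20)/2 = 0.1, v̄ = (0.00+0.53)/2 = 0.265 → q = 0.4×0.1×0.265 = 0.01060 m³/s
Panel 2-3: Δb = 0.79 m, d̄ = (0.20+0.25)/2 = 0.225, v̄ = (0.53+0.60)/2 = 0.565 → q = 0.79×0.225×0.565 = 0.1004 m³/s
Panel 3-4: Δb = 0.52 m, d̄ = (0.25+0.35)/2 = 0.3, v̄ = (0.60+0.75)/2 = 0.675 → q = 0.52×0.3×0.675 = 0.1053 m³/s
Panel 4-5: Δb = 0.88 m, d̄ = (0.35+0.36)/2 = 0.355, v̄ = (0.75+0.94)/2 = 0.845 → q = 0.88×0.355×0.845 = 0.2640 m³/s
Panel 5-6: Δb = 0.85 m, d̄ = (0.36+0.43)/2 = 0.395, v̄ = (0.94+1.04)/2 = 0.99 → q = 0.85×0.395×0.99 = 0.3324 m³/s
Panel 6-7: Δb = 1.4 m, d̄ = (0.43+0.00)/2 = 0.215, v̄ = (1.04+0.00)/2 = 0.52 → q = 1.4×0.215×0.52 = 0.1565 m³/s
Q = Σ q = 0.9692 m³/s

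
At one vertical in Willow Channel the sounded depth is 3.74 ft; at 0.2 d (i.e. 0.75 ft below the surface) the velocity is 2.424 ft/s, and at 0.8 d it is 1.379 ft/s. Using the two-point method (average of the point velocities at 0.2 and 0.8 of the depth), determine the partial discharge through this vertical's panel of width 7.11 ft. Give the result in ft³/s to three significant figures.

v̄ = (2.424 + 1.379) / 2 = 1.902 ft/s
q = v̄ × d × w = 1.902 × 3.74 × 7.11 = 50.56 ft³/s

50.6 ft³/s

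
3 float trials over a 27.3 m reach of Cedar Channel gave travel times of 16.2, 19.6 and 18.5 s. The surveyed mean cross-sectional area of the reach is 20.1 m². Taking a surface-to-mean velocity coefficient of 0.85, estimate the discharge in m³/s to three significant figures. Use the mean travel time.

25.8 m³/s

t̄ = (16.2 + 19.6 + 18.5) / 3 = 18.1 s
v_surface = L / t̄ = 27.3 / 18.1 = 1.508 m/s
v_mean = 0.85 × 1.508 = 1.282 m/s
Q = A × v_mean = 20.1 × 1.282 = 25.77 m³/s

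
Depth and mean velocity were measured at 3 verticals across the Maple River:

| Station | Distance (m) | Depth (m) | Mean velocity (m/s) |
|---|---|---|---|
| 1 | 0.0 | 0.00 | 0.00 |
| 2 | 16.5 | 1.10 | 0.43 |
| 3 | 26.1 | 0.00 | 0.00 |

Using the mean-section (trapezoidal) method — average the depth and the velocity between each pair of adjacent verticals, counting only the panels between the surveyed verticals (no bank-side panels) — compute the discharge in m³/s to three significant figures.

Panel 1-2: Δb = 16.5 m, d̄ = (0.00+1.10)/2 = 0.55, v̄ = (0.00+0.43)/2 = 0.215 → q = 16.5×0.55×0.215 = 1.951 m³/s
Panel 2-3: Δb = 9.6 m, d̄ = (1.10+0.00)/2 = 0.55, v̄ = (0.43+0.00)/2 = 0.215 → q = 9.6×0.55×0.215 = 1.135 m³/s
Q = Σ q = 3.086 m³/s

3.09 m³/s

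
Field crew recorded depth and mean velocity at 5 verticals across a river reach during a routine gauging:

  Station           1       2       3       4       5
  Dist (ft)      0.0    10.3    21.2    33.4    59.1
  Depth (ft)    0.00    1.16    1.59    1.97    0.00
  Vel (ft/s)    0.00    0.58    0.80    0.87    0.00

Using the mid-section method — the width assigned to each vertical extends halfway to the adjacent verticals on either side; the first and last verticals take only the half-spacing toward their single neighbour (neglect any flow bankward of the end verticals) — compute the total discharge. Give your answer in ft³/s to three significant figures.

54.3 ft³/s

w_2 = (21.2 − 0.0)/2 = 10.6 ft; q_2 = 0.58 × 1.16 × 10.6 = 7.132 ft³/s
w_3 = (33.4 − 10.3)/2 = 11.55 ft; q_3 = 0.80 × 1.59 × 11.55 = 14.69 ft³/s
w_4 = (59.1 − 21.2)/2 = 18.95 ft; q_4 = 0.87 × 1.97 × 18.95 = 32.48 ft³/s
Stations 1, 5 contribute zero (depth or velocity is 0).
Q = Σ qᵢ = 54.30 ft³/s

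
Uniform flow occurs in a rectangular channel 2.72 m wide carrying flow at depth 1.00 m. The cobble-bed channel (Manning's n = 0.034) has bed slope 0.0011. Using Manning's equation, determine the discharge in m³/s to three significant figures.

1.84 m³/s

A = b·y = 2.72 × 1.00 = 2.720 m²
P = b + 2y = 2.72 + 2×1.00 = 4.720 m
R = A/P = 2.720/4.720 = 0.5763 m
Q = (1/n)·A·R^(2/3)·S^(1/2) = (1/0.034) × 2.720 × 0.5763^(2/3) × 0.0011^(1/2) = 1.837 m³/s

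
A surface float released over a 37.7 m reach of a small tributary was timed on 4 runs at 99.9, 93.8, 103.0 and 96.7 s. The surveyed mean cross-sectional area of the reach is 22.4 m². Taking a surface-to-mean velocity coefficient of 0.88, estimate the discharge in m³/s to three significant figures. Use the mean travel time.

t̄ = (99.9 + 93.8 + 103.0 + 96.7) / 4 = 98.35 s
v_surface = L / t̄ = 37.7 / 98.35 = 0.3833 m/s
v_mean = 0.88 × 0.3833 = 0.3373 m/s
Q = A × v_mean = 22.4 × 0.3373 = 7.556 m³/s

7.56 m³/s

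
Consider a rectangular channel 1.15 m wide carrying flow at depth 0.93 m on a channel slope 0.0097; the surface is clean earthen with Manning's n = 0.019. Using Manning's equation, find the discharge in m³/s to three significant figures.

A = b·y = 1.15 × 0.93 = 1.070 m²
P = b + 2y = 1.15 + 2×0.93 = 3.010 m
R = A/P = 1.070/3.010 = 0.3553 m
Q = (1/n)·A·R^(2/3)·S^(1/2) = (1/0.019) × 1.070 × 0.3553^(2/3) × 0.0097^(1/2) = 2.781 m³/s

2.78 m³/s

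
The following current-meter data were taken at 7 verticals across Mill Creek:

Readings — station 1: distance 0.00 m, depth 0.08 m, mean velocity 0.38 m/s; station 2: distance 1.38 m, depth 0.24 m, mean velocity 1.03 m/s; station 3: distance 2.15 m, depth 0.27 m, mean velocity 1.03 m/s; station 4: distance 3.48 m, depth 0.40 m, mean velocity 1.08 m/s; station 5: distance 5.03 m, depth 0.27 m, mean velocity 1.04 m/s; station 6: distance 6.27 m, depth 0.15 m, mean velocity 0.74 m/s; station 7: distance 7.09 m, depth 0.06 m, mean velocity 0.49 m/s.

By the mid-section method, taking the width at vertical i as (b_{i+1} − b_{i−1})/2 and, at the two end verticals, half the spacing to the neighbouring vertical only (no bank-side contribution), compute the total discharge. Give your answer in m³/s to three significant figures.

w_1 = (1.38 − 0.00)/2 = 0.69 m; q_1 = 0.38 × 0.08 × 0.69 = 0.02098 m³/s
w_2 = (2.15 − 0.00)/2 = 1.075 m; q_2 = 1.03 × 0.24 × 1.075 = 0.2657 m³/s
w_3 = (3.48 − 1.38)/2 = 1.05 m; q_3 = 1.03 × 0.27 × 1.05 = 0.2920 m³/s
w_4 = (5.03 − 2.15)/2 = 1.44 m; q_4 = 1.08 × 0.40 × 1.44 = 0.6221 m³/s
w_5 = (6.27 − 3.48)/2 = 1.395 m; q_5 = 1.04 × 0.27 × 1.395 = 0.3917 m³/s
w_6 = (7.09 − 5.03)/2 = 1.03 m; q_6 = 0.74 × 0.15 × 1.03 = 0.1143 m³/s
w_7 = (7.09 − 6.27)/2 = 0.41 m; q_7 = 0.49 × 0.06 × 0.41 = 0.01205 m³/s
Q = Σ qᵢ = 1.719 m³/s

1.72 m³/s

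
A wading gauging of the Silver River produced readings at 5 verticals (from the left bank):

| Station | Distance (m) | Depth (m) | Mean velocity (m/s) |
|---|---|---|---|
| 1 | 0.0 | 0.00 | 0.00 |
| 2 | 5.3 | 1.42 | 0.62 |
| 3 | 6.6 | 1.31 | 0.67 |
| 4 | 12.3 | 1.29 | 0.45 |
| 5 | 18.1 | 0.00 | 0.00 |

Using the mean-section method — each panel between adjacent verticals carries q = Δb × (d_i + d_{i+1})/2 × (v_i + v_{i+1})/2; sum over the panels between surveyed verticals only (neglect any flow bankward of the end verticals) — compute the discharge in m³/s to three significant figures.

Panel 1-2: Δb = 5.3 m, d̄ = (0.00+1.42)/2 = 0.71, v̄ = (0.00+0.62)/2 = 0.31 → q = 5.3×0.71×0.31 = 1.167 m³/s
Panel 2-3: Δb = 1.3 m, d̄ = (1.42+1.31)/2 = 1.365, v̄ = (0.62+0.67)/2 = 0.645 → q = 1.3×1.365×0.645 = 1.145 m³/s
Panel 3-4: Δb = 5.7 m, d̄ = (1.31+1.29)/2 = 1.3, v̄ = (0.67+0.45)/2 = 0.56 → q = 5.7×1.3×0.56 = 4.150 m³/s
Panel 4-5: Δb = 5.8 m, d̄ = (1.29+0.00)/2 = 0.645, v̄ = (0.45+0.00)/2 = 0.225 → q = 5.8×0.645×0.225 = 0.8417 m³/s
Q = Σ q = 7.302 m³/s

7.30 m³/s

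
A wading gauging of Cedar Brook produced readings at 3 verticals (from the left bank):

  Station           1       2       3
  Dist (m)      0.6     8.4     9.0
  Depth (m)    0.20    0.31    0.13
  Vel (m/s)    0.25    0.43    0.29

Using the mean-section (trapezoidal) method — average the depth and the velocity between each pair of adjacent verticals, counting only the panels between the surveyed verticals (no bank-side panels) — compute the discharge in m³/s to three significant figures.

Panel 1-2: Δb = 7.8 m, d̄ = (0.20+0.31)/2 = 0.255, v̄ = (0.25+0.43)/2 = 0.34 → q = 7.8×0.255×0.34 = 0.6763 m³/s
Panel 2-3: Δb = 0.6 m, d̄ = (0.31+0.13)/2 = 0.22, v̄ = (0.43+0.29)/2 = 0.36 → q = 0.6×0.22×0.36 = 0.04752 m³/s
Q = Σ q = 0.7238 m³/s

0.724 m³/s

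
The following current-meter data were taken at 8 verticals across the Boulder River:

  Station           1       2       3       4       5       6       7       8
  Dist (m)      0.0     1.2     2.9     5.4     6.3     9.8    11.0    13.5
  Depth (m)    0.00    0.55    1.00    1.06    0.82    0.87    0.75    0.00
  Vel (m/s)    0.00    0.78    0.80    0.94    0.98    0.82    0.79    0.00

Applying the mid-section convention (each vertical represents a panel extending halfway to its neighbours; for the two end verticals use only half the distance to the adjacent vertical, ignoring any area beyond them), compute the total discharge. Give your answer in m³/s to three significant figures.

8.54 m³/s

w_2 = (2.9 − 0.0)/2 = 1.45 m; q_2 = 0.78 × 0.55 × 1.45 = 0.6221 m³/s
w_3 = (5.4 − 1.2)/2 = 2.1 m; q_3 = 0.80 × 1.00 × 2.1 = 1.680 m³/s
w_4 = (6.3 − 2.9)/2 = 1.7 m; q_4 = 0.94 × 1.06 × 1.7 = 1.694 m³/s
w_5 = (9.8 − 5.4)/2 = 2.2 m; q_5 = 0.98 × 0.82 × 2.2 = 1.768 m³/s
w_6 = (11.0 − 6.3)/2 = 2.35 m; q_6 = 0.82 × 0.87 × 2.35 = 1.676 m³/s
w_7 = (13.5 − 9.8)/2 = 1.85 m; q_7 = 0.79 × 0.75 × 1.85 = 1.096 m³/s
Stations 1, 8 contribute zero (depth or velocity is 0).
Q = Σ qᵢ = 8.536 m³/s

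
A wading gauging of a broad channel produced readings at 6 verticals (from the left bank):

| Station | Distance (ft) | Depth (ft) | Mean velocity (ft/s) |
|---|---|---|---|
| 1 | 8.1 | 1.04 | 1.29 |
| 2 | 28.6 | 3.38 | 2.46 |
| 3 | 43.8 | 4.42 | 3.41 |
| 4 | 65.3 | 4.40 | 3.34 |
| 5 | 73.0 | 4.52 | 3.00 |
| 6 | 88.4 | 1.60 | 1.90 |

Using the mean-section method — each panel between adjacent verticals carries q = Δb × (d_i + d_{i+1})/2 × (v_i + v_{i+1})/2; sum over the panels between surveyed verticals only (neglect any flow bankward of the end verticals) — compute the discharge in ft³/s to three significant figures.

803 ft³/s

Panel 1-2: Δb = 20.5 ft, d̄ = (1.04+3.38)/2 = 2.21, v̄ = (1.29+2.46)/2 = 1.875 → q = 20.5×2.21×1.875 = 84.95 ft³/s
Panel 2-3: Δb = 15.2 ft, d̄ = (3.38+4.42)/2 = 3.9, v̄ = (2.46+3.41)/2 = 2.935 → q = 15.2×3.9×2.935 = 174.0 ft³/s
Panel 3-4: Δb = 21.5 ft, d̄ = (4.42+4.40)/2 = 4.41, v̄ = (3.41+3.34)/2 = 3.375 → q = 21.5×4.41×3.375 = 320.0 ft³/s
Panel 4-5: Δb = 7.7 ft, d̄ = (4.40+4.52)/2 = 4.46, v̄ = (3.34+3.00)/2 = 3.17 → q = 7.7×4.46×3.17 = 108.9 ft³/s
Panel 5-6: Δb = 15.4 ft, d̄ = (4.52+1.60)/2 = 3.06, v̄ = (3.00+1.90)/2 = 2.45 → q = 15.4×3.06×2.45 = 115.5 ft³/s
Q = Σ q = 803.3 ft³/s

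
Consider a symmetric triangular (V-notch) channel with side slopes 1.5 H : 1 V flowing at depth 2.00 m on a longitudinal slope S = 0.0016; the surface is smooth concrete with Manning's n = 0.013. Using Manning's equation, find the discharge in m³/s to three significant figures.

16.3 m³/s

A = z·y² = 1.5×2.00² = 6.000 m²
P = 2y√(1+z²) = 2×2.00×√(1+1.5²) = 7.211 m
R = A/P = 6.000/7.211 = 0.8321 m
Q = (1/n)·A·R^(2/3)·S^(1/2) = (1/0.013) × 6.000 × 0.8321^(2/3) × 0.0016^(1/2) = 16.33 m³/s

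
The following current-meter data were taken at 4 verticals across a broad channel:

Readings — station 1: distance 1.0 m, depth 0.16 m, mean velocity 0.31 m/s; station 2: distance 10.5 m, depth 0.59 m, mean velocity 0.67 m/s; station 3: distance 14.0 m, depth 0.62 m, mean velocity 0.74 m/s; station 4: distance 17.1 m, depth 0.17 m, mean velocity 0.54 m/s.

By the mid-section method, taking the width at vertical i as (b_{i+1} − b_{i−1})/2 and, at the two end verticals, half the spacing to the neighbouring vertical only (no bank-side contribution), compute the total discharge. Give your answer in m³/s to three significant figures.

4.46 m³/s

w_1 = (10.5 − 1.0)/2 = 4.75 m; q_1 = 0.31 × 0.16 × 4.75 = 0.2356 m³/s
w_2 = (14.0 − 1.0)/2 = 6.5 m; q_2 = 0.67 × 0.59 × 6.5 = 2.569 m³/s
w_3 = (17.1 − 10.5)/2 = 3.3 m; q_3 = 0.74 × 0.62 × 3.3 = 1.514 m³/s
w_4 = (17.1 − 14.0)/2 = 1.55 m; q_4 = 0.54 × 0.17 × 1.55 = 0.1423 m³/s
Q = Σ qᵢ = 4.461 m³/s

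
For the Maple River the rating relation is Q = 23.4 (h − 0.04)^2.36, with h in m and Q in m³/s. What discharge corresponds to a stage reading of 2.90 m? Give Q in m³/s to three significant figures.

279 m³/s

Q = 23.4 × (2.90 − 0.04)^2.36 = 23.4 × 2.86^2.36 = 279.4 m³/s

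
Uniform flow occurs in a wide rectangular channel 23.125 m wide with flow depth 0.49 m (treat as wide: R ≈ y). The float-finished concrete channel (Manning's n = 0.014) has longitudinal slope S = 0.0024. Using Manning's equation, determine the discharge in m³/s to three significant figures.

A = b·y = 23.125 × 0.49 = 11.33 m²
Wide channel: R ≈ y = 0.49 m
Q = (1/n)·A·R^(2/3)·S^(1/2) = (1/0.014) × 11.33 × 0.4900^(2/3) × 0.0024^(1/2) = 24.64 m³/s

24.6 m³/s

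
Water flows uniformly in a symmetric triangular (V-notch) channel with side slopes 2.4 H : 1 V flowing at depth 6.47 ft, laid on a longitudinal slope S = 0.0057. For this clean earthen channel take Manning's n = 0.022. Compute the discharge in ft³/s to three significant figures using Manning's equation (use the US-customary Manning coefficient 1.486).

1060 ft³/s

A = z·y² = 2.4×6.47² = 100.5 ft²
P = 2y√(1+z²) = 2×6.47×√(1+2.4²) = 33.64 ft
R = A/P = 100.5/33.64 = 2.986 ft
Q = (1.486/n)·A·R^(2/3)·S^(1/2) = (1.486/0.022) × 100.5 × 2.986^(2/3) × 0.0057^(1/2) = 1062 ft³/s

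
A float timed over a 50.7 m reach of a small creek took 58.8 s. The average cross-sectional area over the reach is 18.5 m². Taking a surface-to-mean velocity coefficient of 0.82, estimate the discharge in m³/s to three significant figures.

13.1 m³/s

v_surface = L / t̄ = 50.7 / 58.8 = 0.8622 m/s
v_mean = 0.82 × 0.8622 = 0.7070 m/s
Q = A × v_mean = 18.5 × 0.7070 = 13.08 m³/s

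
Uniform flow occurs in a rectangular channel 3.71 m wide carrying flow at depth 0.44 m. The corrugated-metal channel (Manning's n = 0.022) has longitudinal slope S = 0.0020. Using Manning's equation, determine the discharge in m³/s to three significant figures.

A = b·y = 3.71 × 0.44 = 1.632 m²
P = b + 2y = 3.71 + 2×0.44 = 4.590 m
R = A/P = 1.632/4.590 = 0.3556 m
Q = (1/n)·A·R^(2/3)·S^(1/2) = (1/0.022) × 1.632 × 0.3556^(2/3) × 0.0020^(1/2) = 1.666 m³/s

1.67 m³/s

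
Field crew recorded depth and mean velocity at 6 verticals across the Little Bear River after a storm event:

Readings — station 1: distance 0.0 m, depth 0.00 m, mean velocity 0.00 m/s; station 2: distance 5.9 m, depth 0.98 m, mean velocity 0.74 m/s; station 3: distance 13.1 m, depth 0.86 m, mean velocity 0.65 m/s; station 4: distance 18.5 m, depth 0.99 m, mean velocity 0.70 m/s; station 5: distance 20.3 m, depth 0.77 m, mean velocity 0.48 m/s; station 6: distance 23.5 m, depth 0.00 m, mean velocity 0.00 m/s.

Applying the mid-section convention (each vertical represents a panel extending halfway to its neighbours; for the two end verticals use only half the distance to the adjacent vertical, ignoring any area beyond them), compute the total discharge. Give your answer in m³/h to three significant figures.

w_2 = (13.1 − 0.0)/2 = 6.55 m; q_2 = 0.74 × 0.98 × 6.55 = 4.750 m³/s
w_3 = (18.5 − 5.9)/2 = 6.3 m; q_3 = 0.65 × 0.86 × 6.3 = 3.522 m³/s
w_4 = (20.3 − 13.1)/2 = 3.6 m; q_4 = 0.70 × 0.99 × 3.6 = 2.495 m³/s
w_5 = (23.5 − 18.5)/2 = 2.5 m; q_5 = 0.48 × 0.77 × 2.5 = 0.9240 m³/s
Stations 1, 6 contribute zero (depth or velocity is 0).
Q = Σ qᵢ = 11.69 m³/s
= 11.69 × 3600 = 42090 m³/h

42100 m³/h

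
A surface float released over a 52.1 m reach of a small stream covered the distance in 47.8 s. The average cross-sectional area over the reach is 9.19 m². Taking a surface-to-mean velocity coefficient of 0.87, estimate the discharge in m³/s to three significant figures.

8.71 m³/s

v_surface = L / t̄ = 52.1 / 47.8 = 1.090 m/s
v_mean = 0.87 × 1.090 = 0.9483 m/s
Q = A × v_mean = 9.19 × 0.9483 = 8.715 m³/s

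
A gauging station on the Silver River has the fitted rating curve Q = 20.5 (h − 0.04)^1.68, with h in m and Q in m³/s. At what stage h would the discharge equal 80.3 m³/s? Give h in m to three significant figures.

2.29 m

h − h₀ = (Q/C)^(1/b) = (80.3/20.5)^(1/1.68) = 2.254 m
h = 0.04 + 2.254 = 2.294 m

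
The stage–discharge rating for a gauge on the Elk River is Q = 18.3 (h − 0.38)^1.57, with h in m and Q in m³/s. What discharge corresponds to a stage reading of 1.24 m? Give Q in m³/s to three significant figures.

Q = 18.3 × (1.24 − 0.38)^1.57 = 18.3 × 0.86^1.57 = 14.44 m³/s

14.4 m³/s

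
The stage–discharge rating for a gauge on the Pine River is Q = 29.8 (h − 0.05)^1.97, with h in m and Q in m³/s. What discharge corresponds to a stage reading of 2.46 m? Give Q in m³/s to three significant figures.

169 m³/s

Q = 29.8 × (2.46 − 0.05)^1.97 = 29.8 × 2.41^1.97 = 168.6 m³/s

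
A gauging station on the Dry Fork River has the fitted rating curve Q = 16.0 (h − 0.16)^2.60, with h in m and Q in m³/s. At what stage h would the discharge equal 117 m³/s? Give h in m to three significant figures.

2.31 m

h − h₀ = (Q/C)^(1/b) = (117/16.0)^(1/2.60) = 2.149 m
h = 0.16 + 2.149 = 2.309 m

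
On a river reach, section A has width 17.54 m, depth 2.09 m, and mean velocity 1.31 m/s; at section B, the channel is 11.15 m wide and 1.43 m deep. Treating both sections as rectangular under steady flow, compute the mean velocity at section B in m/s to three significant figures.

3.01 m/s

Q = A₁V₁ = (17.54×2.09) × 1.31 = 48.02 m³/s
A₂ = 11.15 × 1.43 = 15.94 m²
V₂ = Q/A₂ = 48.02/15.94 = 3.012 m/s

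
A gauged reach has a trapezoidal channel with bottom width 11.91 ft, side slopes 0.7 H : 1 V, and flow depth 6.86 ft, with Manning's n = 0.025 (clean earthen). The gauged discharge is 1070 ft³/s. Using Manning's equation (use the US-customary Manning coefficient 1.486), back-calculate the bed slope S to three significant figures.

A = (b + z·y)·y = (11.91 + 0.7×6.86)×6.86 = 114.6 ft²
P = b + 2y√(1+z²) = 11.91 + 2×6.86×√(1+0.7²) = 28.66 ft
R = A/P = 114.6/28.66 = 4.001 ft
S = (Q·n / (1.486·A·R^(2/3)))² = (1070×0.025 / (1.486×114.6×2.520))² = 0.003882

0.00388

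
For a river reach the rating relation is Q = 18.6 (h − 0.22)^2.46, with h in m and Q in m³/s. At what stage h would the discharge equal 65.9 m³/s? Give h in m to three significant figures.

h − h₀ = (Q/C)^(1/b) = (65.9/18.6)^(1/2.46) = 1.672 m
h = 0.22 + 1.672 = 1.892 m

1.89 m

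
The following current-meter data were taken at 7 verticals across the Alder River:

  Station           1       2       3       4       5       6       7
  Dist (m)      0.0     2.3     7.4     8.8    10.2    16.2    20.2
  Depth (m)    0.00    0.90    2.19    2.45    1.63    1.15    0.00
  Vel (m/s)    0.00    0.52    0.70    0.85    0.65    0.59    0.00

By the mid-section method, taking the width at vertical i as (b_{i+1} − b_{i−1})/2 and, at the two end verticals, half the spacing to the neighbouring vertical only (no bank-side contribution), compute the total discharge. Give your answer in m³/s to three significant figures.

w_2 = (7.4 − 0.0)/2 = 3.7 m; q_2 = 0.52 × 0.90 × 3.7 = 1.732 m³/s
w_3 = (8.8 − 2.3)/2 = 3.25 m; q_3 = 0.70 × 2.19 × 3.25 = 4.982 m³/s
w_4 = (10.2 − 7.4)/2 = 1.4 m; q_4 = 0.85 × 2.45 × 1.4 = 2.916 m³/s
w_5 = (16.2 − 8.8)/2 = 3.7 m; q_5 = 0.65 × 1.63 × 3.7 = 3.920 m³/s
w_6 = (20.2 − 10.2)/2 = 5 m; q_6 = 0.59 × 1.15 × 5 = 3.393 m³/s
Stations 1, 7 contribute zero (depth or velocity is 0).
Q = Σ qᵢ = 16.94 m³/s

16.9 m³/s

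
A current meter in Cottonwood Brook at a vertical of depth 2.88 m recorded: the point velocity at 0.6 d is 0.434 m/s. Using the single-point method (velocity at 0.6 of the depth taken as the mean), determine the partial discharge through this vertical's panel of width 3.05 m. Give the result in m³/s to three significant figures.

v̄ = v₀.₆ = 0.434 m/s
q = v̄ × d × w = 0.4340 × 2.88 × 3.05 = 3.812 m³/s

3.81 m³/s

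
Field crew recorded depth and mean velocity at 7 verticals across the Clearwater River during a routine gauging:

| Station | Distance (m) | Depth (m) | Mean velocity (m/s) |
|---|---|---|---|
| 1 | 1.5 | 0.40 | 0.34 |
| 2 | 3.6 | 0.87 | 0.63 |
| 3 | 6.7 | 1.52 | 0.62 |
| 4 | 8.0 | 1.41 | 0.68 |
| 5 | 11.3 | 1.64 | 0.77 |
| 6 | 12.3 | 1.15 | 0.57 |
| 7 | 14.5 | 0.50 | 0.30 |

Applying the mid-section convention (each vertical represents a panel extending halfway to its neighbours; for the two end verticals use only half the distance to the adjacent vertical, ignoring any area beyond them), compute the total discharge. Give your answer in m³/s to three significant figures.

w_1 = (3.6 − 1.5)/2 = 1.05 m; q_1 = 0.34 × 0.40 × 1.05 = 0.1428 m³/s
w_2 = (6.7 − 1.5)/2 = 2.6 m; q_2 = 0.63 × 0.87 × 2.6 = 1.425 m³/s
w_3 = (8.0 − 3.6)/2 = 2.2 m; q_3 = 0.62 × 1.52 × 2.2 = 2.073 m³/s
w_4 = (11.3 − 6.7)/2 = 2.3 m; q_4 = 0.68 × 1.41 × 2.3 = 2.205 m³/s
w_5 = (12.3 − 8.0)/2 = 2.15 m; q_5 = 0.77 × 1.64 × 2.15 = 2.715 m³/s
w_6 = (14.5 − 11.3)/2 = 1.6 m; q_6 = 0.57 × 1.15 × 1.6 = 1.049 m³/s
w_7 = (14.5 − 12.3)/2 = 1.1 m; q_7 = 0.30 × 0.50 × 1.1 = 0.1650 m³/s
Q = Σ qᵢ = 9.775 m³/s

9.78 m³/s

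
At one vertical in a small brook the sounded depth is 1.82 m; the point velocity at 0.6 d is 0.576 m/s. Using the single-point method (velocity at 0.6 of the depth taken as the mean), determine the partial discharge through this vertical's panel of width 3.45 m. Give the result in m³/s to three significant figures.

v̄ = v₀.₆ = 0.576 m/s
q = v̄ × d × w = 0.5760 × 1.82 × 3.45 = 3.617 m³/s

3.62 m³/s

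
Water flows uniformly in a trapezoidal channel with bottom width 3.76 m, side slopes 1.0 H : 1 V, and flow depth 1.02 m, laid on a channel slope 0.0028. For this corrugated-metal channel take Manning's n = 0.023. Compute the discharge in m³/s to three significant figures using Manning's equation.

9.13 m³/s

A = (b + z·y)·y = (3.76 + 1.0×1.02)×1.02 = 4.876 m²
P = b + 2y√(1+z²) = 3.76 + 2×1.02×√(1+1.0²) = 6.645 m
R = A/P = 4.876/6.645 = 0.7337 m
Q = (1/n)·A·R^(2/3)·S^(1/2) = (1/0.023) × 4.876 × 0.7337^(2/3) × 0.0028^(1/2) = 9.125 m³/s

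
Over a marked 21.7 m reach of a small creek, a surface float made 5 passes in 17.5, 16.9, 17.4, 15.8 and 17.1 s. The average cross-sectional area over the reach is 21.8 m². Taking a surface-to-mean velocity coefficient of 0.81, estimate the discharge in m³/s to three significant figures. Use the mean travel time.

t̄ = (17.5 + 16.9 + 17.4 + 15.8 + 17.1) / 5 = 16.94 s
v_surface = L / t̄ = 21.7 / 16.94 = 1.281 m/s
v_mean = 0.81 × 1.281 = 1.038 m/s
Q = A × v_mean = 21.8 × 1.038 = 22.62 m³/s

22.6 m³/s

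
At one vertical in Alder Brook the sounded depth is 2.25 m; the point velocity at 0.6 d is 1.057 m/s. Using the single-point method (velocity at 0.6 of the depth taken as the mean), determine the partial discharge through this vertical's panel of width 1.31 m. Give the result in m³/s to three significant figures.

v̄ = v₀.₆ = 1.057 m/s
q = v̄ × d × w = 1.057 × 2.25 × 1.31 = 3.116 m³/s

3.12 m³/s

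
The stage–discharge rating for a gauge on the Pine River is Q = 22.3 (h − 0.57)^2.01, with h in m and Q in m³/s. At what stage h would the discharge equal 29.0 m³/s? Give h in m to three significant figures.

1.71 m

h − h₀ = (Q/C)^(1/b) = (29.0/22.3)^(1/2.01) = 1.140 m
h = 0.57 + 1.140 = 1.710 m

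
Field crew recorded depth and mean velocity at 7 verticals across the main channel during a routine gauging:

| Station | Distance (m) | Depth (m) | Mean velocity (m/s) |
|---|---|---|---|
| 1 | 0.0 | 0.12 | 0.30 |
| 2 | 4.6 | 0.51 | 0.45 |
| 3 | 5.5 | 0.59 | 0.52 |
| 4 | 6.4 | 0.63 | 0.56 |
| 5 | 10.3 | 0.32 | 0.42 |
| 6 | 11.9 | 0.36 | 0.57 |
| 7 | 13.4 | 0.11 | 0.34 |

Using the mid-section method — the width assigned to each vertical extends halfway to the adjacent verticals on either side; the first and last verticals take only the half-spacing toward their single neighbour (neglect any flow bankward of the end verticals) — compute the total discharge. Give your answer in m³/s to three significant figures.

w_1 = (4.6 − 0.0)/2 = 2.3 m; q_1 = 0.30 × 0.12 × 2.3 = 0.08280 m³/s
w_2 = (5.5 − 0.0)/2 = 2.75 m; q_2 = 0.45 × 0.51 × 2.75 = 0.6311 m³/s
w_3 = (6.4 − 4.6)/2 = 0.9 m; q_3 = 0.52 × 0.59 × 0.9 = 0.2761 m³/s
w_4 = (10.3 − 5.5)/2 = 2.4 m; q_4 = 0.56 × 0.63 × 2.4 = 0.8467 m³/s
w_5 = (11.9 − 6.4)/2 = 2.75 m; q_5 = 0.42 × 0.32 × 2.75 = 0.3696 m³/s
w_6 = (13.4 − 10.3)/2 = 1.55 m; q_6 = 0.57 × 0.36 × 1.55 = 0.3181 m³/s
w_7 = (13.4 − 11.9)/2 = 0.75 m; q_7 = 0.34 × 0.11 × 0.75 = 0.02805 m³/s
Q = Σ qᵢ = 2.552 m³/s

2.55 m³/s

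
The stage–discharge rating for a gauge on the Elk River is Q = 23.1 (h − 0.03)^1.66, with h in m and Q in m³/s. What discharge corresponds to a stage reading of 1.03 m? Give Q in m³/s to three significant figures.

23.1 m³/s

Q = 23.1 × (1.03 − 0.03)^1.66 = 23.1 × 1^1.66 = 23.10 m³/s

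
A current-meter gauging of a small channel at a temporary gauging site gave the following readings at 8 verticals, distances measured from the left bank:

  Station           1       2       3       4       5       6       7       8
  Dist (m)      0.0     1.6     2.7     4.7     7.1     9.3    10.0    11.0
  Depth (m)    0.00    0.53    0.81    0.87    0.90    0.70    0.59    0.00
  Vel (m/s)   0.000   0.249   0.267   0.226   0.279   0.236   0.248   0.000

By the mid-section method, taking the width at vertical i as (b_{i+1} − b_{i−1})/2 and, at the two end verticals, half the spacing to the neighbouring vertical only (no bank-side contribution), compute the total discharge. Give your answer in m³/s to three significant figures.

1.89 m³/s

w_2 = (2.7 − 0.0)/2 = 1.35 m; q_2 = 0.249 × 0.53 × 1.35 = 0.1782 m³/s
w_3 = (4.7 − 1.6)/2 = 1.55 m; q_3 = 0.267 × 0.81 × 1.55 = 0.3352 m³/s
w_4 = (7.1 − 2.7)/2 = 2.2 m; q_4 = 0.226 × 0.87 × 2.2 = 0.4326 m³/s
w_5 = (9.3 − 4.7)/2 = 2.3 m; q_5 = 0.279 × 0.90 × 2.3 = 0.5775 m³/s
w_6 = (10.0 − 7.1)/2 = 1.45 m; q_6 = 0.236 × 0.70 × 1.45 = 0.2395 m³/s
w_7 = (11.0 − 9.3)/2 = 0.85 m; q_7 = 0.248 × 0.59 × 0.85 = 0.1244 m³/s
Stations 1, 8 contribute zero (depth or velocity is 0).
Q = Σ qᵢ = 1.887 m³/s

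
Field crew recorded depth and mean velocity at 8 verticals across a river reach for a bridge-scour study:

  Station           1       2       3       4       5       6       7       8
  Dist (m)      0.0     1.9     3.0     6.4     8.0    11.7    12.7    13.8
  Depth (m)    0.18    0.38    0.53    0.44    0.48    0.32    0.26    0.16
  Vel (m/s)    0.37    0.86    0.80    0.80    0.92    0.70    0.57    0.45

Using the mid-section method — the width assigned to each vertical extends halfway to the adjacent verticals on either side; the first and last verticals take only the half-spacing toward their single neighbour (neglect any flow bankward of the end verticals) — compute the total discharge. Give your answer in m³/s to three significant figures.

w_1 = (1.9 − 0.0)/2 = 0.95 m; q_1 = 0.37 × 0.18 × 0.95 = 0.06327 m³/s
w_2 = (3.0 − 0.0)/2 = 1.5 m; q_2 = 0.86 × 0.38 × 1.5 = 0.4902 m³/s
w_3 = (6.4 − 1.9)/2 = 2.25 m; q_3 = 0.80 × 0.53 × 2.25 = 0.9540 m³/s
w_4 = (8.0 − 3.0)/2 = 2.5 m; q_4 = 0.80 × 0.44 × 2.5 = 0.8800 m³/s
w_5 = (11.7 − 6.4)/2 = 2.65 m; q_5 = 0.92 × 0.48 × 2.65 = 1.170 m³/s
w_6 = (12.7 − 8.0)/2 = 2.35 m; q_6 = 0.70 × 0.32 × 2.35 = 0.5264 m³/s
w_7 = (13.8 − 11.7)/2 = 1.05 m; q_7 = 0.57 × 0.26 × 1.05 = 0.1556 m³/s
w_8 = (13.8 − 12.7)/2 = 0.55 m; q_8 = 0.45 × 0.16 × 0.55 = 0.03960 m³/s
Q = Σ qᵢ = 4.279 m³/s

4.28 m³/s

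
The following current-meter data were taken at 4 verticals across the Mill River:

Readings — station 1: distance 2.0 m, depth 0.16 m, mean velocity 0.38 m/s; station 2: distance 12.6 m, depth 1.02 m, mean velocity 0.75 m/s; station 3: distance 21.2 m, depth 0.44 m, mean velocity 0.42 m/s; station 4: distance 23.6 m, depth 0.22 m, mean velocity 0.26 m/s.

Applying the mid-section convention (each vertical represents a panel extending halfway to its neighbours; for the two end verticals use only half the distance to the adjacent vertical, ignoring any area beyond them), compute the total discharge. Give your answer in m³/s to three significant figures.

w_1 = (12.6 − 2.0)/2 = 5.3 m; q_1 = 0.38 × 0.16 × 5.3 = 0.3222 m³/s
w_2 = (21.2 − 2.0)/2 = 9.6 m; q_2 = 0.75 × 1.02 × 9.6 = 7.344 m³/s
w_3 = (23.6 − 12.6)/2 = 5.5 m; q_3 = 0.42 × 0.44 × 5.5 = 1.016 m³/s
w_4 = (23.6 − 21.2)/2 = 1.2 m; q_4 = 0.26 × 0.22 × 1.2 = 0.06864 m³/s
Q = Σ qᵢ = 8.751 m³/s

8.75 m³/s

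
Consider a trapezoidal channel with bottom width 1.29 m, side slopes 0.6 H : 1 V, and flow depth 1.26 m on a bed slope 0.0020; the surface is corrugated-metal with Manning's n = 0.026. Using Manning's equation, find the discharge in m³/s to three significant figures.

A = (b + z·y)·y = (1.29 + 0.6×1.26)×1.26 = 2.578 m²
P = b + 2y√(1+z²) = 1.29 + 2×1.26×√(1+0.6²) = 4.229 m
R = A/P = 2.578/4.229 = 0.6096 m
Q = (1/n)·A·R^(2/3)·S^(1/2) = (1/0.026) × 2.578 × 0.6096^(2/3) × 0.0020^(1/2) = 3.188 m³/s

3.19 m³/s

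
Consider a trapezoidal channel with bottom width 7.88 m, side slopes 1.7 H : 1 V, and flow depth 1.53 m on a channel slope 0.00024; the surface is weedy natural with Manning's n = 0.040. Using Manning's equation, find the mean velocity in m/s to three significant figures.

A = (b + z·y)·y = (7.88 + 1.7×1.53)×1.53 = 16.04 m²
P = b + 2y√(1+z²) = 7.88 + 2×1.53×√(1+1.7²) = 13.92 m
R = A/P = 16.04/13.92 = 1.152 m
Q = (1/n)·A·R^(2/3)·S^(1/2) = (1/0.040) × 16.04 × 1.152^(2/3) × 0.00024^(1/2) = 6.827 m³/s
V = Q/A = 6.827/16.04 = 0.4257 m/s

0.426 m/s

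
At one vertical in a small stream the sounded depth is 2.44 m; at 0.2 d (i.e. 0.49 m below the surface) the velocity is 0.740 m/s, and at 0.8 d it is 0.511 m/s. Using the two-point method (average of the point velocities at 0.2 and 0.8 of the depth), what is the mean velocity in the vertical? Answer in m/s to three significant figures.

0.626 m/s

v̄ = (0.740 + 0.511) / 2 = 0.6255 m/s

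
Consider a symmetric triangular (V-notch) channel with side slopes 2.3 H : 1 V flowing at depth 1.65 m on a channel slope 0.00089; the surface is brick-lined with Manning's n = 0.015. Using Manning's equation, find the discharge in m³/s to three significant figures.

A = z·y² = 2.3×1.65² = 6.262 m²
P = 2y√(1+z²) = 2×1.65×√(1+2.3²) = 8.276 m
R = A/P = 6.262/8.276 = 0.7566 m
Q = (1/n)·A·R^(2/3)·S^(1/2) = (1/0.015) × 6.262 × 0.7566^(2/3) × 0.00089^(1/2) = 10.34 m³/s

10.3 m³/s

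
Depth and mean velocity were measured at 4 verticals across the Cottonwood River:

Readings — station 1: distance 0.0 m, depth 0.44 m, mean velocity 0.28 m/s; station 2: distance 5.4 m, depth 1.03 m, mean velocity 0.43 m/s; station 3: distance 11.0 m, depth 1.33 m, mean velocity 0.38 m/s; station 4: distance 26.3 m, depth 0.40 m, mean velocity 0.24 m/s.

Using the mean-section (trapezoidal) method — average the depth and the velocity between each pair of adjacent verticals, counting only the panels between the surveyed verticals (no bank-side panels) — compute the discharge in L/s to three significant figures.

Panel 1-2: Δb = 5.4 m, d̄ = (0.44+1.03)/2 = 0.735, v̄ = (0.28+0.43)/2 = 0.355 → q = 5.4×0.735×0.355 = 1.409 m³/s
Panel 2-3: Δb = 5.6 m, d̄ = (1.03+1.33)/2 = 1.18, v̄ = (0.43+0.38)/2 = 0.405 → q = 5.6×1.18×0.405 = 2.676 m³/s
Panel 3-4: Δb = 15.3 m, d̄ = (1.33+0.40)/2 = 0.865, v̄ = (0.38+0.24)/2 = 0.31 → q = 15.3×0.865×0.31 = 4.103 m³/s
Q = Σ q = 8.188 m³/s
= 8.188 × 1000 = 8188 L/s

8190 L/s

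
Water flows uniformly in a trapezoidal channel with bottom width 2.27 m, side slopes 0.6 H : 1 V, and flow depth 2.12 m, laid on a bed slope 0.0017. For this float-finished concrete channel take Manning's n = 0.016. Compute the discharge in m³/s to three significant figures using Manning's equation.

A = (b + z·y)·y = (2.27 + 0.6×2.12)×2.12 = 7.509 m²
P = b + 2y√(1+z²) = 2.27 + 2×2.12×√(1+0.6²) = 7.215 m
R = A/P = 7.509/7.215 = 1.041 m
Q = (1/n)·A·R^(2/3)·S^(1/2) = (1/0.016) × 7.509 × 1.041^(2/3) × 0.0017^(1/2) = 19.87 m³/s

19.9 m³/s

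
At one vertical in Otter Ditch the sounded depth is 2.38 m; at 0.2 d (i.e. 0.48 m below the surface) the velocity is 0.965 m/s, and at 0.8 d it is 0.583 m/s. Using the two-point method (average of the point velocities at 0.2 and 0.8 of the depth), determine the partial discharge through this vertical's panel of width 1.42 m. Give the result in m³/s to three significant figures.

v̄ = (0.965 + 0.583) / 2 = 0.7740 m/s
q = v̄ × d × w = 0.7740 × 2.38 × 1.42 = 2.616 m³/s

2.62 m³/s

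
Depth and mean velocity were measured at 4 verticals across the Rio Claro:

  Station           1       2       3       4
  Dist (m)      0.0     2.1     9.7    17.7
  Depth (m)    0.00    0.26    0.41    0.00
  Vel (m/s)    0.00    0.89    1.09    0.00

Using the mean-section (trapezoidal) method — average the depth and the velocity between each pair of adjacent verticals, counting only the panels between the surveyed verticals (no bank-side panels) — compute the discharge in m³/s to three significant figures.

Panel 1-2: Δb = 2.1 m, d̄ = (0.00+0.26)/2 = 0.13, v̄ = (0.00+0.89)/2 = 0.445 → q = 2.1×0.13×0.445 = 0.1215 m³/s
Panel 2-3: Δb = 7.6 m, d̄ = (0.26+0.41)/2 = 0.335, v̄ = (0.89+1.09)/2 = 0.99 → q = 7.6×0.335×0.99 = 2.521 m³/s
Panel 3-4: Δb = 8 m, d̄ = (0.41+0.00)/2 = 0.205, v̄ = (1.09+0.00)/2 = 0.545 → q = 8×0.205×0.545 = 0.8938 m³/s
Q = Σ q = 3.536 m³/s

3.54 m³/s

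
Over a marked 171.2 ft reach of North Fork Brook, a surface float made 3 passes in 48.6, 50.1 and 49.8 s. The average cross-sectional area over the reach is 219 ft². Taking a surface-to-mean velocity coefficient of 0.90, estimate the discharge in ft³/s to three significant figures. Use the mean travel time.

t̄ = (48.6 + 50.1 + 49.8) / 3 = 49.5 s
v_surface = L / t̄ = 171.2 / 49.5 = 3.459 ft/s
v_mean = 0.90 × 3.459 = 3.113 ft/s
Q = A × v_mean = 219 × 3.113 = 681.7 ft³/s

682 ft³/s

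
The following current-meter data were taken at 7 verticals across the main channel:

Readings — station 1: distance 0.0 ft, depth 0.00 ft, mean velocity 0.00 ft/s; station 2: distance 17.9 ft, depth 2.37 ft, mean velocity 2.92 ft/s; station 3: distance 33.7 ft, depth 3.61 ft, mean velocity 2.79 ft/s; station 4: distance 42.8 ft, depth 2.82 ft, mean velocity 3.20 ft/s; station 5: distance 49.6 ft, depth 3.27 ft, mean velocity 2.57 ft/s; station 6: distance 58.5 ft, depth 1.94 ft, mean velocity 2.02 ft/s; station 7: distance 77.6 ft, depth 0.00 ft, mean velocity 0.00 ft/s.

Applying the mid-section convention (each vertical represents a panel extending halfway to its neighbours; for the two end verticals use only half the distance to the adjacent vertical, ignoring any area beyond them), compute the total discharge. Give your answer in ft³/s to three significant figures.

435 ft³/s

w_2 = (33.7 − 0.0)/2 = 16.85 ft; q_2 = 2.92 × 2.37 × 16.85 = 116.6 ft³/s
w_3 = (42.8 − 17.9)/2 = 12.45 ft; q_3 = 2.79 × 3.61 × 12.45 = 125.4 ft³/s
w_4 = (49.6 − 33.7)/2 = 7.95 ft; q_4 = 3.20 × 2.82 × 7.95 = 71.74 ft³/s
w_5 = (58.5 − 42.8)/2 = 7.85 ft; q_5 = 2.57 × 3.27 × 7.85 = 65.97 ft³/s
w_6 = (77.6 − 49.6)/2 = 14 ft; q_6 = 2.02 × 1.94 × 14 = 54.86 ft³/s
Stations 1, 7 contribute zero (depth or velocity is 0).
Q = Σ qᵢ = 434.6 ft³/s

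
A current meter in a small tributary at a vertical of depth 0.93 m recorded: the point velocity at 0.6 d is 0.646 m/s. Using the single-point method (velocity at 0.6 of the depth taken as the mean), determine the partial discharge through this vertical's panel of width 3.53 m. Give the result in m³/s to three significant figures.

2.12 m³/s

v̄ = v₀.₆ = 0.646 m/s
q = v̄ × d × w = 0.6460 × 0.93 × 3.53 = 2.121 m³/s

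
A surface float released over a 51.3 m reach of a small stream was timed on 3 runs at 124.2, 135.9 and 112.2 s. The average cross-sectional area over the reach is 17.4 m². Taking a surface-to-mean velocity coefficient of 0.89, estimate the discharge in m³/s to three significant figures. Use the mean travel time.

6.40 m³/s

t̄ = (124.2 + 135.9 + 112.2) / 3 = 124.1 s
v_surface = L / t̄ = 51.3 / 124.1 = 0.4134 m/s
v_mean = 0.89 × 0.4134 = 0.3679 m/s
Q = A × v_mean = 17.4 × 0.3679 = 6.402 m³/s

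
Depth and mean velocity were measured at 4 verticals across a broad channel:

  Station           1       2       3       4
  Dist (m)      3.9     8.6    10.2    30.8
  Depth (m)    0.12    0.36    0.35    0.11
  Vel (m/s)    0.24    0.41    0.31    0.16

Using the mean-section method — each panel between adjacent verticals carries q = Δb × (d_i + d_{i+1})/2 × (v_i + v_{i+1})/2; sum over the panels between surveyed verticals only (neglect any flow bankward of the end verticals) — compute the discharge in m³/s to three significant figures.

1.68 m³/s

Panel 1-2: Δb = 4.7 m, d̄ = (0.12+0.36)/2 = 0.24, v̄ = (0.24+0.41)/2 = 0.325 → q = 4.7×0.24×0.325 = 0.3666 m³/s
Panel 2-3: Δb = 1.6 m, d̄ = (0.36+0.35)/2 = 0.355, v̄ = (0.41+0.31)/2 = 0.36 → q = 1.6×0.355×0.36 = 0.2045 m³/s
Panel 3-4: Δb = 20.6 m, d̄ = (0.35+0.11)/2 = 0.23, v̄ = (0.31+0.16)/2 = 0.235 → q = 20.6×0.23×0.235 = 1.113 m³/s
Q = Σ q = 1.685 m³/s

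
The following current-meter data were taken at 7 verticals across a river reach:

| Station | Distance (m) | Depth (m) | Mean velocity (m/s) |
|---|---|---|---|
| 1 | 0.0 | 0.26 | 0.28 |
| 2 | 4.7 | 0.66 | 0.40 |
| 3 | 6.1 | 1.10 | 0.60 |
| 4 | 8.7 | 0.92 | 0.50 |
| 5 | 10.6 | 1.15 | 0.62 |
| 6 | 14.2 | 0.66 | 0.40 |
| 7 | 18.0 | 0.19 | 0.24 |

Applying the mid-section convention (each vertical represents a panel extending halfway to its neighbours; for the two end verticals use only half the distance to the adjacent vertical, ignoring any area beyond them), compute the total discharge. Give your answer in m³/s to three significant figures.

6.36 m³/s

w_1 = (4.7 − 0.0)/2 = 2.35 m; q_1 = 0.28 × 0.26 × 2.35 = 0.1711 m³/s
w_2 = (6.1 − 0.0)/2 = 3.05 m; q_2 = 0.40 × 0.66 × 3.05 = 0.8052 m³/s
w_3 = (8.7 − 4.7)/2 = 2 m; q_3 = 0.60 × 1.10 × 2 = 1.320 m³/s
w_4 = (10.6 − 6.1)/2 = 2.25 m; q_4 = 0.50 × 0.92 × 2.25 = 1.035 m³/s
w_5 = (14.2 − 8.7)/2 = 2.75 m; q_5 = 0.62 × 1.15 × 2.75 = 1.961 m³/s
w_6 = (18.0 − 10.6)/2 = 3.7 m; q_6 = 0.40 × 0.66 × 3.7 = 0.9768 m³/s
w_7 = (18.0 − 14.2)/2 = 1.9 m; q_7 = 0.24 × 0.19 × 1.9 = 0.08664 m³/s
Q = Σ qᵢ = 6.355 m³/s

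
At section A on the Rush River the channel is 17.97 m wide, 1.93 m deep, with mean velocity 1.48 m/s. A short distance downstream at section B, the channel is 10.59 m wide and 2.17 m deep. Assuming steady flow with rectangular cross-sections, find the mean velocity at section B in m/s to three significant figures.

Q = A₁V₁ = (17.97×1.93) × 1.48 = 51.33 m³/s
A₂ = 10.59 × 2.17 = 22.98 m²
V₂ = Q/A₂ = 51.33/22.98 = 2.234 m/s

2.23 m/s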